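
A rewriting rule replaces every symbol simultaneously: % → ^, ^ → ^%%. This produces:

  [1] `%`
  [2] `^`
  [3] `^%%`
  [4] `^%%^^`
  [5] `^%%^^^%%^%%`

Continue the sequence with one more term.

Rewriting each symbol of ^%%^^^%%^%%: ^→^%%, %→^, %→^, ^→^%%, ^→^%%, ^→^%%, %→^, %→^, ^→^%%, %→^, %→^, which concatenates to ^%% ^ ^ ^%% ^%% ^%% ^ ^ ^%% ^ ^.

^%%^^^%%^%%^%%^^^%%^^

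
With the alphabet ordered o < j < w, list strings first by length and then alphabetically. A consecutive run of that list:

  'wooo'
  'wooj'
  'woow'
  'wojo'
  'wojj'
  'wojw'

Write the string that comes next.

wowo

Treat wojw as a base-3 numeral over the given alphabet and add one, carrying through any trailing w's.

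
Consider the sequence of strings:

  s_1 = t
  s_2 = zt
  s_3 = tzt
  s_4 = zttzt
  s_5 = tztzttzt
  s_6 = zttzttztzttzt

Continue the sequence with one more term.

Each term (from the third on) is the two preceding terms concatenated in order: term 3 = t·zt = tzt.
The next term joins tztzttzt and zttzttztzttzt.

tztzttztzttzttztzttzt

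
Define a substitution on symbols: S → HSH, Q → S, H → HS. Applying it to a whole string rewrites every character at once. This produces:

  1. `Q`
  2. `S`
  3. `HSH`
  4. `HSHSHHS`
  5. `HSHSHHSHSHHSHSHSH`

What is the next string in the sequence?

Rewriting the 17 symbols of HSHSHHSHSHHSHSHSH one by one yields HS HSH HS HSH HS HS HSH HS HSH HS HS HSH HS HSH HS HSH HS; concatenated:

HSHSHHSHSHHSHSHSHHSHSHHSHSHSHHSHSHHSHSHHS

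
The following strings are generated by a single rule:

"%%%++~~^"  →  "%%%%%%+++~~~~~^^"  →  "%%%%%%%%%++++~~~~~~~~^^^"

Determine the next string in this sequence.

%%%%%%%%%%%%+++++~~~~~~~~~~~^^^^

Term n consists of 3n %'s, followed by n+1 +'s, followed by 3n-1 ~'s, followed by n ^'s (n = 1, 2, …).
For the next term, n = 4, so the run lengths are 12, 5, 11, 4.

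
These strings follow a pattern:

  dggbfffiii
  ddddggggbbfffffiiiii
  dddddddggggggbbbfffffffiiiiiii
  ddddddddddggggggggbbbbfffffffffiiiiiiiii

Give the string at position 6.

ddddddddddddddddggggggggggggbbbbbbfffffffffffffiiiiiiiiiiiii

Each string has the form d^{3n-2} g^{2n} b^{n} f^{2n+1} i^{2n+1} (n = 1, 2, …).
For term 6, n = 6, so the run lengths are 16, 12, 6, 13, 13.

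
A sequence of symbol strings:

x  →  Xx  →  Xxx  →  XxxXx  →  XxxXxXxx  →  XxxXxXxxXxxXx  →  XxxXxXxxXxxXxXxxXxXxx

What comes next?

XxxXxXxxXxxXxXxxXxXxxXxxXxXxxXxxXx

This is a Fibonacci-style word recurrence s(k) = s(k−1)·s(k−2): e.g. Xx·x = Xxx.
Continuing: XxxXxXxxXxxXxXxxXxXxx · XxxXxXxxXxxXx gives term 8.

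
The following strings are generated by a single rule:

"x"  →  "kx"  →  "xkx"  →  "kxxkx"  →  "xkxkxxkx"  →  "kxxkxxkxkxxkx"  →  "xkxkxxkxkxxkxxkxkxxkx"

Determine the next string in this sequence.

kxxkxxkxkxxkxxkxkxxkxkxxkxxkxkxxkx

Each term (from the third on) is the two preceding terms concatenated in order: term 3 = x·kx = xkx.
So term 8 is kxxkxxkxkxxkx·xkxkxxkxkxxkxxkxkxxkx.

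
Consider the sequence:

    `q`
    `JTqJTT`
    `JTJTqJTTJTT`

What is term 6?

Every step adds JT to the front and JTT to the end of the previous string.
From JTJTqJTTJTT, 3 further steps: JTJTqJTTJTT → JTJTJTqJTTJTTJTT → JTJTJTJTqJTTJTTJTTJTT → (answer).

JTJTJTJTJTqJTTJTTJTTJTTJTT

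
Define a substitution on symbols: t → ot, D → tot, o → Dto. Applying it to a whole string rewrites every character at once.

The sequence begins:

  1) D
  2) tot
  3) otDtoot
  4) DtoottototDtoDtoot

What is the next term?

tototDtoDtoototDtootDtoottototDtotototDtoDtoot

Replace each of the 18 characters of DtoottototDtoDtoot in place — tot ot Dto Dto ot ot Dto ot Dto ot tot ot Dto tot ot Dto Dto ot — and concatenate.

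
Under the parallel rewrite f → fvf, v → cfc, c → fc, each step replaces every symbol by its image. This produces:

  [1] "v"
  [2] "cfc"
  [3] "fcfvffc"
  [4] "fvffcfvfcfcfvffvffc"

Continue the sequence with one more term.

fvfcfcfvffvffcfvfcfcfvffcfvffcfvfcfcfvffvfcfcfvffvffc

Replace each of the 19 characters of fvffcfvfcfcfvffvffc in place — fvf cfc fvf fvf fc fvf cfc fvf fc fvf fc fvf cfc fvf fvf cfc fvf fvf fc — and concatenate.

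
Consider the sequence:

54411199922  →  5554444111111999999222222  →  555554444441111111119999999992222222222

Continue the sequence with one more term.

Term n consists of 2n-1 5's, followed by 2n 4's, followed by 3n 1's, followed by 3n 9's, followed by 4n-2 2's (n = 1, 2, …).
Setting n = 4 gives 7, 8, 12, 12, 14 characters in each block.

55555554444444411111111111199999999999922222222222222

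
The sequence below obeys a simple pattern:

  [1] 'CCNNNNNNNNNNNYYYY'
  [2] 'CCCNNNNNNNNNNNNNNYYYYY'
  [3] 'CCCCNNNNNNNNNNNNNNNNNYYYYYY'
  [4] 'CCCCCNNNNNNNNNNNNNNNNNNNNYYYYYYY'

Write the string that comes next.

CCCCCCNNNNNNNNNNNNNNNNNNNNNNNYYYYYYYY

Term n consists of n-1 C's, followed by 3n+2 N's, followed by n+1 Y's, where the shown terms are n = 3, 4, 5, 6.
Setting n = 7 gives 6, 23, 8 characters in each block.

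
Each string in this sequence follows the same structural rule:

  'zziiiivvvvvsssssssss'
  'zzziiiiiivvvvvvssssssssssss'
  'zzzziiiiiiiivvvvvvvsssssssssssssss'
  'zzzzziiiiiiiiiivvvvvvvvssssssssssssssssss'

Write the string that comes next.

Term n consists of n-1 z's, followed by 2n-2 i's, followed by n+2 v's, followed by 3n s's, where the shown terms are n = 3, 4, 5, 6.
At n = 7 the blocks have lengths 6, 12, 9, 21.

zzzzzziiiiiiiiiiiivvvvvvvvvsssssssssssssssssssss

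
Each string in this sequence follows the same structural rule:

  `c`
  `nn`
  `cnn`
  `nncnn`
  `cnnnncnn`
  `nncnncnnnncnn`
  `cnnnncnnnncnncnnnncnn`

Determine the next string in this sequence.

Each term (from the third on) is the two preceding terms concatenated in order: term 3 = c·nn = cnn.
The next term joins nncnncnnnncnn and cnnnncnnnncnncnnnncnn.

nncnncnnnncnncnnnncnnnncnncnnnncnn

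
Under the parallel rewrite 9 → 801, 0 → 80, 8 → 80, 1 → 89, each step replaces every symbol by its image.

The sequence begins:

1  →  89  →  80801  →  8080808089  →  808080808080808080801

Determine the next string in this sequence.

Rewriting the 21 symbols of 808080808080808080801 one by one yields 80 80 80 80 80 80 80 80 80 80 80 80 80 80 80 80 80 80 80 80 89; concatenated:

808080808080808080808080808080808080808089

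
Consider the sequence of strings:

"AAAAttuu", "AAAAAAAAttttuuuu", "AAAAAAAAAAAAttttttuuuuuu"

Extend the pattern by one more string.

Each string has the form A^{4n} t^{2n} u^{2n} (n = 1, 2, …).
Setting n = 4 gives 16, 8, 8 characters in each block.

AAAAAAAAAAAAAAAAttttttttuuuuuuuu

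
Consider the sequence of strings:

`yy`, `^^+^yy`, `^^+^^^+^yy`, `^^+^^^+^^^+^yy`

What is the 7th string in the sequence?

Each term is the previous one with ^^+^ prepended.
From ^^+^^^+^^^+^yy, 3 further steps: ^^+^^^+^^^+^yy → ^^+^^^+^^^+^^^+^yy → ^^+^^^+^^^+^^^+^^^+^yy → (answer).

^^+^^^+^^^+^^^+^^^+^^^+^yy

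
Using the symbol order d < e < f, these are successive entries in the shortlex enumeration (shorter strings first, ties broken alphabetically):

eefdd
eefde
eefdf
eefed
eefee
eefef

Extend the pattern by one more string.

eeffd

Treat eefef as a base-3 numeral over the given alphabet and add one, carrying through any trailing f's.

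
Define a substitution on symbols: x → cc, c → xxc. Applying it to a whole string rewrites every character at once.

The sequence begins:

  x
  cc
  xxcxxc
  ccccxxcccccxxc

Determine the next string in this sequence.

Rewriting the 14 symbols of ccccxxcccccxxc one by one yields xxc xxc xxc xxc cc cc xxc xxc xxc xxc xxc cc cc xxc; concatenated:

xxcxxcxxcxxcccccxxcxxcxxcxxcxxcccccxxc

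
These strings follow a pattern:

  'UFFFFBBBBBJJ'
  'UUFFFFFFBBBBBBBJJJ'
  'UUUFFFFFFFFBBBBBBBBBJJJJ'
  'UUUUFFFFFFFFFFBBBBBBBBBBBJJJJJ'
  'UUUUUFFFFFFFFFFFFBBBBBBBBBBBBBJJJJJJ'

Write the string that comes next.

UUUUUUFFFFFFFFFFFFFFBBBBBBBBBBBBBBBJJJJJJJ

The n-th term is n-1 U's then 2n F's then 2n+1 B's then n J's, where the shown terms are n = 2, 3, 4, 5, 6.
At n = 7 the blocks have lengths 6, 14, 15, 7.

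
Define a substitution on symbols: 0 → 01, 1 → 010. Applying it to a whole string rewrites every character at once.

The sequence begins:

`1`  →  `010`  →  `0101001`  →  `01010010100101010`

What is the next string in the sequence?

01010010100101010010100101010010100101001

φ(01010010100101010) expands symbol-by-symbol to 01 010 01 010 01 01 010 01 010 01 01 010 01 010 01 010 01; joining the 17 pieces gives the next term.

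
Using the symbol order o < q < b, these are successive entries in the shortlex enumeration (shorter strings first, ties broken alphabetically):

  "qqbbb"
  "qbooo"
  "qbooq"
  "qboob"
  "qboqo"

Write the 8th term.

Advancing 3 positions from qboqo through qboqo → qboqq → qboqb reaches term 8.

qbobo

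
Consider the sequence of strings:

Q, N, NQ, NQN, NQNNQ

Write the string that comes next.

NQNNQNQN

This is a Fibonacci-style word recurrence s(k) = s(k−1)·s(k−2): e.g. N·Q = NQ.
So term 6 is NQNNQ·NQN.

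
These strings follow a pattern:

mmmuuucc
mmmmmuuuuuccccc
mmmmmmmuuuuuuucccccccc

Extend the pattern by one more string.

Each string has the form m^{2n+1} u^{2n+1} c^{3n-1} (n = 1, 2, …).
Setting n = 4 gives 9, 9, 11 characters in each block.

mmmmmmmmmuuuuuuuuuccccccccccc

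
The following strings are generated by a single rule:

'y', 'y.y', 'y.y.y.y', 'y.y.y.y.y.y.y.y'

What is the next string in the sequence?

Every step duplicates the string with '.' between the halves.
Doubling y.y.y.y.y.y.y.y with '.' between the halves:

y.y.y.y.y.y.y.y.y.y.y.y.y.y.y.y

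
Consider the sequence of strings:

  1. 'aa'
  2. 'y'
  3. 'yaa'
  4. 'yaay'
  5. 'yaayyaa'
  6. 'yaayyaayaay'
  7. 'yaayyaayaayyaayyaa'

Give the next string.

yaayyaayaayyaayyaayaayyaayaay

From term 3 onward, concatenate the last term with the second-to-last: y·aa = yaa, yaa·y = yaay, …
So term 8 is yaayyaayaayyaayyaa·yaayyaayaay.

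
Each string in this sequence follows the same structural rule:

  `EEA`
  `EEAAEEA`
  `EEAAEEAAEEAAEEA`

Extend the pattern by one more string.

EEAAEEAAEEAAEEAAEEAAEEAAEEAAEEA

Each string is two copies of the previous one joined by 'A'.
So the next term is two copies of EEAAEEAAEEAAEEA with 'A' between the halves.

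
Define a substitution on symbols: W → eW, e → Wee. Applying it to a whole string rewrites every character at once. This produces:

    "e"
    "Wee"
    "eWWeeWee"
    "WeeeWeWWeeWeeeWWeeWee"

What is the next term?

φ(WeeeWeWWeeWeeeWWeeWee) expands symbol-by-symbol to eW Wee Wee Wee eW Wee eW eW Wee Wee eW Wee Wee Wee eW eW Wee Wee eW Wee Wee; joining the 21 pieces gives the next term.

eWWeeWeeWeeeWWeeeWeWWeeWeeeWWeeWeeWeeeWeWWeeWeeeWWeeWee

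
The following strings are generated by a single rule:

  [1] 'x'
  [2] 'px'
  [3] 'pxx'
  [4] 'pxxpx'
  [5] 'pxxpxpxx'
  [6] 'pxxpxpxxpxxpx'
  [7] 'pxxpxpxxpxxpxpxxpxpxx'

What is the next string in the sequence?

Each term (from the third on) is the previous term followed by the one before it: term 3 = px·x = pxx.
The next term joins pxxpxpxxpxxpxpxxpxpxx and pxxpxpxxpxxpx.

pxxpxpxxpxxpxpxxpxpxxpxxpxpxxpxxpx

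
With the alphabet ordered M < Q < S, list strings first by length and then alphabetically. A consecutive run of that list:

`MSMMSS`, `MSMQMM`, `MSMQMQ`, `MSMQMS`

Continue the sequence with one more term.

Find the rightmost character of MSMQMS below S, bump it to the next letter, and reset everything to its right to M.

MSMQQM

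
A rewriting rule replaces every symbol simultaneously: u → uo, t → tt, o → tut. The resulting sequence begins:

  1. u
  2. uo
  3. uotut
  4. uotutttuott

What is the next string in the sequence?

uotutttuottttttuotuttttt

Apply φ to uotutttuott symbol by symbol: u→uo, o→tut, t→tt, u→uo, t→tt, t→tt, t→tt, u→uo, o→tut, t→tt, t→tt; joined: uo tut tt uo tt tt tt uo tut tt tt.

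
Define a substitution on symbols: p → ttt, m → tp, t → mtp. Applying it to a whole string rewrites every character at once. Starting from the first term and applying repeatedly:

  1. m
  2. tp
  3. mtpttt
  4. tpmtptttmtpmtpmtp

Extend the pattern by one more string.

Replace each of the 17 characters of tpmtptttmtpmtpmtp in place — mtp ttt tp mtp ttt mtp mtp mtp tp mtp ttt tp mtp ttt tp mtp ttt — and concatenate.

mtpttttpmtptttmtpmtpmtptpmtpttttpmtpttttpmtpttt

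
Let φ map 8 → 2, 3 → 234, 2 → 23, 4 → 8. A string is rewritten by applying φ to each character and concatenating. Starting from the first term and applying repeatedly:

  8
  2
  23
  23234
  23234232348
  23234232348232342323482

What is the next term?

Rewriting the 23 symbols of 23234232348232342323482 one by one yields 23 234 23 234 8 23 234 23 234 8 2 23 234 23 234 8 23 234 23 234 8 2 23; concatenated:

232342323482323423234822323423234823234232348223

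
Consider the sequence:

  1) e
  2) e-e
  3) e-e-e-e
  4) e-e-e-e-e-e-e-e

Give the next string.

e-e-e-e-e-e-e-e-e-e-e-e-e-e-e-e

s(k+1) = s(k)·-·s(k) — each term doubles the last with '-' between the halves.
One more doubling of e-e-e-e-e-e-e-e gives the answer.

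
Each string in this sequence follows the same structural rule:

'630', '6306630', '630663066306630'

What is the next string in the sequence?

s(k+1) = s(k)·6·s(k) — each term doubles the last with '6' between the halves.
Doubling 630663066306630 with '6' between the halves:

6306630663066306630663066306630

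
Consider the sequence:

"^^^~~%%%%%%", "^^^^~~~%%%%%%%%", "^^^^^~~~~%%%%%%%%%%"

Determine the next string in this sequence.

^^^^^^~~~~~%%%%%%%%%%%%

Each string has the form ^^{n} ~^{n-1} %^{2n}, where the shown terms are n = 3, 4, 5.
At n = 6 the blocks have lengths 6, 5, 12.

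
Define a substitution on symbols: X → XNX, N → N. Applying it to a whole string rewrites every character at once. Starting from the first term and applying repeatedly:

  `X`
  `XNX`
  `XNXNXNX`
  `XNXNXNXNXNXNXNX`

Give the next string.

Replace each of the 15 characters of XNXNXNXNXNXNXNX in place — XNX N XNX N XNX N XNX N XNX N XNX N XNX N XNX — and concatenate.

XNXNXNXNXNXNXNXNXNXNXNXNXNXNXNX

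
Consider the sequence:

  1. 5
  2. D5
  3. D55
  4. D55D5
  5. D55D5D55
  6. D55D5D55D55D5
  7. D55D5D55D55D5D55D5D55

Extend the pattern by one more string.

This is a Fibonacci-style word recurrence s(k) = s(k−1)·s(k−2): e.g. D5·5 = D55.
Continuing: D55D5D55D55D5D55D5D55 · D55D5D55D55D5 gives term 8.

D55D5D55D55D5D55D5D55D55D5D55D55D5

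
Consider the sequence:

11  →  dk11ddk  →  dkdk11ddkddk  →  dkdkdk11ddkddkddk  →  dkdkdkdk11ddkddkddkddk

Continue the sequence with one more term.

dkdkdkdkdk11ddkddkddkddkddk

Every step adds dk to the front and ddk to the end of the previous string.
So the next term is dk·dkdkdkdk11ddkddkddkddk·ddk.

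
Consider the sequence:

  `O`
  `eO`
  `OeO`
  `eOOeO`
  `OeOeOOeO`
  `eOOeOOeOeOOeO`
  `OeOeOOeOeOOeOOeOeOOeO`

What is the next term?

Each term (from the third on) is the two preceding terms concatenated in order: term 3 = O·eO = OeO.
Continuing: eOOeOOeOeOOeO · OeOeOOeOeOOeOOeOeOOeO gives term 8.

eOOeOOeOeOOeOOeOeOOeOeOOeOOeOeOOeO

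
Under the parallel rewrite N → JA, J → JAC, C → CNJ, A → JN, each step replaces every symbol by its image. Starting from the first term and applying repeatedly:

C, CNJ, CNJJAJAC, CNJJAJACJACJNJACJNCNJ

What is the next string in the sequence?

Rewriting the 21 symbols of CNJJAJACJACJNJACJNCNJ one by one yields CNJ JA JAC JAC JN JAC JN CNJ JAC JN CNJ JAC JA JAC JN CNJ JAC JA CNJ JA JAC; concatenated:

CNJJAJACJACJNJACJNCNJJACJNCNJJACJAJACJNCNJJACJACNJJAJAC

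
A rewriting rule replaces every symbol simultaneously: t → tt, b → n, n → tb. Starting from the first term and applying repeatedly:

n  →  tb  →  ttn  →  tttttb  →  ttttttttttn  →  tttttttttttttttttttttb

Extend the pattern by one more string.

Rewriting the 22 symbols of tttttttttttttttttttttb one by one yields tt tt tt tt tt tt tt tt tt tt tt tt tt tt tt tt tt tt tt tt tt n; concatenated:

ttttttttttttttttttttttttttttttttttttttttttn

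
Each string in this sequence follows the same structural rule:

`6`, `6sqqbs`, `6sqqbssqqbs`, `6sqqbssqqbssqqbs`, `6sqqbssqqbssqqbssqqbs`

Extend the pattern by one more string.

The strings grow by a fixed suffix sqqbs each time.
One more step from 6sqqbssqqbssqqbssqqbs gives the answer.

6sqqbssqqbssqqbssqqbssqqbs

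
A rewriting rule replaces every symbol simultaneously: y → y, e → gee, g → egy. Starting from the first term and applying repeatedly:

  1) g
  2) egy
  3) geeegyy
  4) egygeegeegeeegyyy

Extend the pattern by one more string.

Applying the rule to each of the 17 symbols of egygeegeegeeegyyy gives the pieces gee egy y egy gee gee egy gee gee egy gee gee gee egy y y y, which concatenate to the answer.

geeegyyegygeegeeegygeegeeegygeegeegeeegyyyy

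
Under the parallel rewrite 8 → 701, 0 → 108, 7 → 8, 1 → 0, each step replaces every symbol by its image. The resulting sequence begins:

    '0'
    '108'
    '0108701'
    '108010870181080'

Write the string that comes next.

Rewriting the 15 symbols of 108010870181080 one by one yields 0 108 701 108 0 108 701 8 108 0 701 0 108 701 108; concatenated:

01087011080108701810807010108701108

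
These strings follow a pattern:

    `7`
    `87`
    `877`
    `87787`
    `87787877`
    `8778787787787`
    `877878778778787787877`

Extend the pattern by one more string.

Each term (from the third on) is the previous term followed by the one before it: term 3 = 87·7 = 877.
So term 8 is 877878778778787787877·8778787787787.

8778787787787877878778778787787787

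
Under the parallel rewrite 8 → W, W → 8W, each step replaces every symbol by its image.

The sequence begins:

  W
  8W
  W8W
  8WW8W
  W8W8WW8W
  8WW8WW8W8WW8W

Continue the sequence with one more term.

W8W8WW8W8WW8WW8W8WW8W

Applying the rule to each of the 13 symbols of 8WW8WW8W8WW8W gives the pieces W 8W 8W W 8W 8W W 8W W 8W 8W W 8W, which concatenate to the answer.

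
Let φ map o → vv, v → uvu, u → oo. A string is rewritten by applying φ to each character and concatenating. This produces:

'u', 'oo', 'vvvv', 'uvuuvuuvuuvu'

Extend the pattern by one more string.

Apply φ to uvuuvuuvuuvu symbol by symbol: u→oo, v→uvu, u→oo, u→oo, v→uvu, u→oo, u→oo, v→uvu, u→oo, u→oo, v→uvu, u→oo; joined: oo uvu oo oo uvu oo oo uvu oo oo uvu oo.

oouvuoooouvuoooouvuoooouvuoo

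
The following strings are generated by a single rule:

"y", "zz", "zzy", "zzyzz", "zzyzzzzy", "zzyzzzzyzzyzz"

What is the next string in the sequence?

zzyzzzzyzzyzzzzyzzzzy

From term 3 onward, concatenate the last term with the second-to-last: zz·y = zzy, zzy·zz = zzyzz, …
So term 7 is zzyzzzzyzzyzz·zzyzzzzy.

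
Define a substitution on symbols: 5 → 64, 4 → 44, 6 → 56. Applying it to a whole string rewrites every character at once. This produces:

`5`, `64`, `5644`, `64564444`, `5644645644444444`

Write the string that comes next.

64564444564464564444444444444444

Replace each of the 16 characters of 5644645644444444 in place — 64 56 44 44 56 44 64 56 44 44 44 44 44 44 44 44 — and concatenate.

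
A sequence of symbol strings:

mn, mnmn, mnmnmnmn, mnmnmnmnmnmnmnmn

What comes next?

s(k+1) = s(k)·s(k) — each term doubles the last.
Doubling mnmnmnmnmnmnmnmn:

mnmnmnmnmnmnmnmnmnmnmnmnmnmnmnmn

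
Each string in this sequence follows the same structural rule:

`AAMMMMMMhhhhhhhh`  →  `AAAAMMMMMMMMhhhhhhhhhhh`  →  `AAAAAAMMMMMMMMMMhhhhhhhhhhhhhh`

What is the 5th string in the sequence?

Each string has the form A^{2n-2} M^{2n+2} h^{3n+2}, where the shown terms are n = 2, 3, 4.
At n = 6 the blocks have lengths 10, 14, 20.

AAAAAAAAAAMMMMMMMMMMMMMMhhhhhhhhhhhhhhhhhhhh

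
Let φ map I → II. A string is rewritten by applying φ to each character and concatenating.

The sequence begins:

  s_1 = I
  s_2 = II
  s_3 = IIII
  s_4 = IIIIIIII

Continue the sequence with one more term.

Expanding IIIIIIII: I→II, I→II, I→II, I→II, I→II, I→II, I→II, I→II. Concatenated: II II II II II II II II.

IIIIIIIIIIIIIIII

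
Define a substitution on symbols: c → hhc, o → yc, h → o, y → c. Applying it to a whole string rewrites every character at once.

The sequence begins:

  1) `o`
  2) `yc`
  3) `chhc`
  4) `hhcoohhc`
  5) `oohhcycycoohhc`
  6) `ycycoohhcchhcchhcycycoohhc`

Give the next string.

chhcchhcycycoohhchhcoohhchhcoohhcchhcchhcycycoohhc

φ(ycycoohhcchhcchhcycycoohhc) expands symbol-by-symbol to c hhc c hhc yc yc o o hhc hhc o o hhc hhc o o hhc c hhc c hhc yc yc o o hhc; joining the 26 pieces gives the next term.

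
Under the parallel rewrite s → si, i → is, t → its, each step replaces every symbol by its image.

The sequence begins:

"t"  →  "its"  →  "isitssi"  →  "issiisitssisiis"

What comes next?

φ(issiisitssisiis) expands symbol-by-symbol to is si si is is si is its si si is si is is si; joining the 15 pieces gives the next term.

issisiisissiisitssisiissiisissi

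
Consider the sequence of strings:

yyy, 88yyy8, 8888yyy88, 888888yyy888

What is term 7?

Every step adds 88 to the front and 8 to the end of the previous string.
From 888888yyy888, 3 further steps: 888888yyy888 → 88888888yyy8888 → 8888888888yyy88888 → (answer).

888888888888yyy888888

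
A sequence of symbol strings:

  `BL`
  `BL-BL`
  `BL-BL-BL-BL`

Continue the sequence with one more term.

BL-BL-BL-BL-BL-BL-BL-BL

Each string is two copies of the previous one joined by '-'.
One more doubling of BL-BL-BL-BL gives the answer.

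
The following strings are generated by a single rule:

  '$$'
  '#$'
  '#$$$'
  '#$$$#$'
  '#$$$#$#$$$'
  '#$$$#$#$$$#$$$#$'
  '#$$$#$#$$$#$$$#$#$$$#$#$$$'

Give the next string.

From term 3 onward, concatenate the last term with the second-to-last: #$·$$ = #$$$, #$$$·#$ = #$$$#$, …
So term 8 is #$$$#$#$$$#$$$#$#$$$#$#$$$·#$$$#$#$$$#$$$#$.

#$$$#$#$$$#$$$#$#$$$#$#$$$#$$$#$#$$$#$$$#$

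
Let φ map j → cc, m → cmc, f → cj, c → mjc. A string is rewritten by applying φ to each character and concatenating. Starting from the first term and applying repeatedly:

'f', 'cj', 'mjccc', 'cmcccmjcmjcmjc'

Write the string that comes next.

Rewriting the 14 symbols of cmcccmjcmjcmjc one by one yields mjc cmc mjc mjc mjc cmc cc mjc cmc cc mjc cmc cc mjc; concatenated:

mjccmcmjcmjcmjccmcccmjccmcccmjccmcccmjc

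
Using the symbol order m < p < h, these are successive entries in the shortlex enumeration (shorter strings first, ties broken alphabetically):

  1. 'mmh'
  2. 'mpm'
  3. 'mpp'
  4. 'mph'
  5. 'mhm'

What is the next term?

mhp

Find the rightmost character of mhm below h, bump it to the next letter, and reset everything to its right to m.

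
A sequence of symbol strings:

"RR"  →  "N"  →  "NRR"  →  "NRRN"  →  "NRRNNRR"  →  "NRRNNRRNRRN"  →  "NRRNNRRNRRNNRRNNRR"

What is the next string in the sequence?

NRRNNRRNRRNNRRNNRRNRRNNRRNRRN

Each term (from the third on) is the previous term followed by the one before it: term 3 = N·RR = NRR.
The next term joins NRRNNRRNRRNNRRNNRR and NRRNNRRNRRN.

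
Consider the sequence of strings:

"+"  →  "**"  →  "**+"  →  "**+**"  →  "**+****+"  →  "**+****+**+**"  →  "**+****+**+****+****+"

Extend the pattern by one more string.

**+****+**+****+****+**+****+**+**

This is a Fibonacci-style word recurrence s(k) = s(k−1)·s(k−2): e.g. **·+ = **+.
The next term joins **+****+**+****+****+ and **+****+**+**.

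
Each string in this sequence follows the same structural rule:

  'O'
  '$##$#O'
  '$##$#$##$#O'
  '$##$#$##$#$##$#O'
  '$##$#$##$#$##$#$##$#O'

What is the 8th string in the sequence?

$##$#$##$#$##$#$##$#$##$#$##$#$##$#O

Every step adds $##$# at the front: s(k+1) = $##$#·s(k).
From $##$#$##$#$##$#$##$#O, 3 further steps: $##$#$##$#$##$#$##$#O → $##$#$##$#$##$#$##$#$##$#O → $##$#$##$#$##$#$##$#$##$#$##$#O → (answer).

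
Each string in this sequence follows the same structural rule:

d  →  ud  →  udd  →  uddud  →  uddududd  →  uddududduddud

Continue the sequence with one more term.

From term 3 onward, concatenate the last term with the second-to-last: ud·d = udd, udd·ud = uddud, …
Continuing: uddududduddud · uddududd gives term 7.

uddududduddududdududd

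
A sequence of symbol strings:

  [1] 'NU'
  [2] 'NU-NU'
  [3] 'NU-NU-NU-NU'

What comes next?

NU-NU-NU-NU-NU-NU-NU-NU

s(k+1) = s(k)·-·s(k) — each term doubles the last with '-' between the halves.
So the next term is two copies of NU-NU-NU-NU with '-' between the halves.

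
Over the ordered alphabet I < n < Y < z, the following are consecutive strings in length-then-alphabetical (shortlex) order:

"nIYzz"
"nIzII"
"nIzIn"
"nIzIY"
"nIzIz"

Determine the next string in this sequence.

nIznI

The successor of nIzIz increments the rightmost position that isn't already z and resets every position after it to I.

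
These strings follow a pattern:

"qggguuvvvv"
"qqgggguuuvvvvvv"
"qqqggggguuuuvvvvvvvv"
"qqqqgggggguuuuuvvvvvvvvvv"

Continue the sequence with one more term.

qqqqqggggggguuuuuuvvvvvvvvvvvv

Reading off run lengths: q runs 1, 2, 3, 4; g runs 3, 4, 5, 6; u runs 2, 3, 4, 5; v runs 4, 6, 8, 10 — each is linear in n (n = 1, 2, …).
At n = 5 the blocks have lengths 5, 7, 6, 12.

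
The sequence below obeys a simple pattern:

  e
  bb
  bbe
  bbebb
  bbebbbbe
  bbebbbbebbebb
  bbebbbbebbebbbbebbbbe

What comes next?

From term 3 onward, concatenate the last term with the second-to-last: bb·e = bbe, bbe·bb = bbebb, …
Continuing: bbebbbbebbebbbbebbbbe · bbebbbbebbebb gives term 8.

bbebbbbebbebbbbebbbbebbebbbbebbebb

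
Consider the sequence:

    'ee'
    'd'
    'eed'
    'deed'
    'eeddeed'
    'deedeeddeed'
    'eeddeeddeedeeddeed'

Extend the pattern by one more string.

Each term (from the third on) is the two preceding terms concatenated in order: term 3 = ee·d = eed.
Continuing: deedeeddeed · eeddeeddeedeeddeed gives term 8.

deedeeddeedeeddeeddeedeeddeed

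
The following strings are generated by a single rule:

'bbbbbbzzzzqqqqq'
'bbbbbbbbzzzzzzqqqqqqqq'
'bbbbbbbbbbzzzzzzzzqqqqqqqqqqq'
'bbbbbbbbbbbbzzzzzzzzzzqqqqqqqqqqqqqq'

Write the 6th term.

bbbbbbbbbbbbbbbbzzzzzzzzzzzzzzqqqqqqqqqqqqqqqqqqqq

Each string has the form b^{2n+2} z^{2n} q^{3n-1}, where the shown terms are n = 2, 3, 4, 5.
At n = 7 the blocks have lengths 16, 14, 20.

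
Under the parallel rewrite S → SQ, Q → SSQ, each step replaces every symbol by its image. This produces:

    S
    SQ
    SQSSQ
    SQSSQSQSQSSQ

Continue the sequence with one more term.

SQSSQSQSQSSQSQSSQSQSSQSQSQSSQ

Apply φ to SQSSQSQSQSSQ symbol by symbol: S→SQ, Q→SSQ, S→SQ, S→SQ, Q→SSQ, S→SQ, Q→SSQ, S→SQ, Q→SSQ, S→SQ, S→SQ, Q→SSQ; joined: SQ SSQ SQ SQ SSQ SQ SSQ SQ SSQ SQ SQ SSQ.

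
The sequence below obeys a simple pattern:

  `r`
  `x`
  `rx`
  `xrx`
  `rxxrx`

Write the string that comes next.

xrxrxxrx

Each term (from the third on) is the two preceding terms concatenated in order: term 3 = r·x = rx.
So term 6 is xrx·rxxrx.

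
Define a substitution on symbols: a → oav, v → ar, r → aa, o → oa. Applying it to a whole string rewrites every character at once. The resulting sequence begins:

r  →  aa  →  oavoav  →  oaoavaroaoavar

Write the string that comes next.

oaoavoaoavaroavaaoaoavoaoavaroavaa

Replace each of the 14 characters of oaoavaroaoavar in place — oa oav oa oav ar oav aa oa oav oa oav ar oav aa — and concatenate.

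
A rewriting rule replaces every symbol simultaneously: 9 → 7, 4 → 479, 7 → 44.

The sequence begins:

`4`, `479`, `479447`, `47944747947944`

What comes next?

Rewriting the 14 symbols of 47944747947944 one by one yields 479 44 7 479 479 44 479 44 7 479 44 7 479 479; concatenated:

47944747947944479447479447479479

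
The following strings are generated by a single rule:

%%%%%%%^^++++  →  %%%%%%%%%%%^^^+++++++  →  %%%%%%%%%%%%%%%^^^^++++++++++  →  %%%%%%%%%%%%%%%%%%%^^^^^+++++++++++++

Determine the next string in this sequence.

Reading off run lengths: % runs 7, 11, 15, 19; ^ runs 2, 3, 4, 5; + runs 4, 7, 10, 13 — each is linear in n (n = 1, 2, …).
Setting n = 5 gives 23, 6, 16 characters in each block.

%%%%%%%%%%%%%%%%%%%%%%%^^^^^^++++++++++++++++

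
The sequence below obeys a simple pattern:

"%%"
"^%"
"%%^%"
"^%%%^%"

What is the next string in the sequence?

%%^%^%%%^%

Each term (from the third on) is the two preceding terms concatenated in order: term 3 = %%·^% = %%^%.
Continuing: %%^% · ^%%%^% gives term 5.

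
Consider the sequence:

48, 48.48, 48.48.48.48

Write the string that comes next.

48.48.48.48.48.48.48.48

s(k+1) = s(k)·.·s(k) — each term doubles the last with '.' between the halves.
One more doubling of 48.48.48.48 gives the answer.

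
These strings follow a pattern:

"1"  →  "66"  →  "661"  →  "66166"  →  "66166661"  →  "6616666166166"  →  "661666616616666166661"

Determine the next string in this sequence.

Each term (from the third on) is the previous term followed by the one before it: term 3 = 66·1 = 661.
Continuing: 661666616616666166661 · 6616666166166 gives term 8.

6616666166166661666616616666166166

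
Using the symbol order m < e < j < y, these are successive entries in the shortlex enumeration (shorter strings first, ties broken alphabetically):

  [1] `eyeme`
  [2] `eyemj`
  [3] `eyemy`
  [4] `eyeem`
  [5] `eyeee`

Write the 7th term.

Continuing the enumeration 2 steps past eyeee: eyeee → eyeej → (answer).

eyeey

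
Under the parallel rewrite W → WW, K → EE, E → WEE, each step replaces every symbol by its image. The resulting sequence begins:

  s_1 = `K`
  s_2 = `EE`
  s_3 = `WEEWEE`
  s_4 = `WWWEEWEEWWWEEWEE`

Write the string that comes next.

WWWWWWWEEWEEWWWEEWEEWWWWWWWEEWEEWWWEEWEE

Applying the rule to each of the 16 symbols of WWWEEWEEWWWEEWEE gives the pieces WW WW WW WEE WEE WW WEE WEE WW WW WW WEE WEE WW WEE WEE, which concatenate to the answer.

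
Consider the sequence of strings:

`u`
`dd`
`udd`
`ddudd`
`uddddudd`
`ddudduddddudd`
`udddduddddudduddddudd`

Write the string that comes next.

From term 3 onward, concatenate the second-to-last term with the last: u·dd = udd, dd·udd = ddudd, …
Continuing: ddudduddddudd · udddduddddudduddddudd gives term 8.

dduddudddduddudddduddddudduddddudd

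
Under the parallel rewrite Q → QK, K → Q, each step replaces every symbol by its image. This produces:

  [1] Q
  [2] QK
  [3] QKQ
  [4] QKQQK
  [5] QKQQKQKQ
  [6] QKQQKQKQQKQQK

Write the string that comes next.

Applying the rule to each of the 13 symbols of QKQQKQKQQKQQK gives the pieces QK Q QK QK Q QK Q QK QK Q QK QK Q, which concatenate to the answer.

QKQQKQKQQKQQKQKQQKQKQ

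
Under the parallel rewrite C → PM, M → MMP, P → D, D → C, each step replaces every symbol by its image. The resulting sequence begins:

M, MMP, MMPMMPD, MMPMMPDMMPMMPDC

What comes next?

Replace each of the 15 characters of MMPMMPDMMPMMPDC in place — MMP MMP D MMP MMP D C MMP MMP D MMP MMP D C PM — and concatenate.

MMPMMPDMMPMMPDCMMPMMPDMMPMMPDCPM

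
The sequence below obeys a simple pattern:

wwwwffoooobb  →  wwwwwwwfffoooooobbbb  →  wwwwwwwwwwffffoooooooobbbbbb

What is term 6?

wwwwwwwwwwwwwwwwwwwfffffffoooooooooooooobbbbbbbbbbbb

The n-th term is 3n-2 w's then n f's then 2n o's then 2n-2 b's, where the shown terms are n = 2, 3, 4.
At n = 7 the blocks have lengths 19, 7, 14, 12.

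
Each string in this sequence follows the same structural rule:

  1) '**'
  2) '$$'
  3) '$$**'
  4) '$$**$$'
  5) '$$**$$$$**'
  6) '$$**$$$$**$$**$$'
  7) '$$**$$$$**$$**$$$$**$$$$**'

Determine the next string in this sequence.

$$**$$$$**$$**$$$$**$$$$**$$**$$$$**$$**$$

From term 3 onward, concatenate the last term with the second-to-last: $$·** = $$**, $$**·$$ = $$**$$, …
So term 8 is $$**$$$$**$$**$$$$**$$$$**·$$**$$$$**$$**$$.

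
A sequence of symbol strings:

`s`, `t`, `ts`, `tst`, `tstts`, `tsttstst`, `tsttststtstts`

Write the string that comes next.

This is a Fibonacci-style word recurrence s(k) = s(k−1)·s(k−2): e.g. t·s = ts.
Continuing: tsttststtstts · tsttstst gives term 8.

tsttststtsttststtstst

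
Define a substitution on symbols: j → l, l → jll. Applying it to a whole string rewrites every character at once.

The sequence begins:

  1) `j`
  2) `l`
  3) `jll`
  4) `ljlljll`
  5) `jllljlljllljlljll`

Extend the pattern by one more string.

ljlljlljllljlljllljlljlljllljlljllljlljll

Replace each of the 17 characters of jllljlljllljlljll in place — l jll jll jll l jll jll l jll jll jll l jll jll l jll jll — and concatenate.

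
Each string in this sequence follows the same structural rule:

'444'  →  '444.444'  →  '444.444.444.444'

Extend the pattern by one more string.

Every step duplicates the string with '.' between the halves.
One more doubling of 444.444.444.444 gives the answer.

444.444.444.444.444.444.444.444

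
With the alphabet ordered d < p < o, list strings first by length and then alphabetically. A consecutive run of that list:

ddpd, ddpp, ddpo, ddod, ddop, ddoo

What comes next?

dpdd

Find the rightmost character of ddoo below o, bump it to the next letter, and reset everything to its right to d.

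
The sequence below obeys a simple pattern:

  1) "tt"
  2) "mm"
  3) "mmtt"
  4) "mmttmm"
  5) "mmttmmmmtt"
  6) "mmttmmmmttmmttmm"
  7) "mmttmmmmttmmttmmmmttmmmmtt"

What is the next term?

mmttmmmmttmmttmmmmttmmmmttmmttmmmmttmmttmm

Each term (from the third on) is the previous term followed by the one before it: term 3 = mm·tt = mmtt.
The next term joins mmttmmmmttmmttmmmmttmmmmtt and mmttmmmmttmmttmm.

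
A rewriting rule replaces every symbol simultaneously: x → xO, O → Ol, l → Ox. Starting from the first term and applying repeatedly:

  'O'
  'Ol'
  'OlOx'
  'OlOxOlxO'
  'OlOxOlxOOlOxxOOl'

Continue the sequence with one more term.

OlOxOlxOOlOxxOOlOlOxOlxOxOOlOlOx

Applying the rule to each of the 16 symbols of OlOxOlxOOlOxxOOl gives the pieces Ol Ox Ol xO Ol Ox xO Ol Ol Ox Ol xO xO Ol Ol Ox, which concatenate to the answer.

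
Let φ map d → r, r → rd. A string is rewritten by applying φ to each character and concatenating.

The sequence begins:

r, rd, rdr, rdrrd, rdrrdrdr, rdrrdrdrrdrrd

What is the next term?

Rewriting the 13 symbols of rdrrdrdrrdrrd one by one yields rd r rd rd r rd r rd rd r rd rd r; concatenated:

rdrrdrdrrdrrdrdrrdrdr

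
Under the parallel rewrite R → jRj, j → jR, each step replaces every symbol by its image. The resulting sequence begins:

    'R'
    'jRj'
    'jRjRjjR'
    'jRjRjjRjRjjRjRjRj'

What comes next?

φ(jRjRjjRjRjjRjRjRj) expands symbol-by-symbol to jR jRj jR jRj jR jR jRj jR jRj jR jR jRj jR jRj jR jRj jR; joining the 17 pieces gives the next term.

jRjRjjRjRjjRjRjRjjRjRjjRjRjRjjRjRjjRjRjjR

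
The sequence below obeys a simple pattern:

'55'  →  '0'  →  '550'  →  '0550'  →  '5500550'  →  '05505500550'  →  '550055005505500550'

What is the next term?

From term 3 onward, concatenate the second-to-last term with the last: 55·0 = 550, 0·550 = 0550, …
So term 8 is 05505500550·550055005505500550.

05505500550550055005505500550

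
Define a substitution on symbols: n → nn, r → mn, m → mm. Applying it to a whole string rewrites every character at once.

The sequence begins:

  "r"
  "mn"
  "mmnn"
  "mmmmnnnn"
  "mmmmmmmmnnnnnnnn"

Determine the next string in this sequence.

mmmmmmmmmmmmmmmmnnnnnnnnnnnnnnnn

Applying the rule to each of the 16 symbols of mmmmmmmmnnnnnnnn gives the pieces mm mm mm mm mm mm mm mm nn nn nn nn nn nn nn nn, which concatenate to the answer.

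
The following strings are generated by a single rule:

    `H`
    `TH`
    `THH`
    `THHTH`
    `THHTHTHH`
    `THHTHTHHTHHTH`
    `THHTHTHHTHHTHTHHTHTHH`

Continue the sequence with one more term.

THHTHTHHTHHTHTHHTHTHHTHHTHTHHTHHTH

Each term (from the third on) is the previous term followed by the one before it: term 3 = TH·H = THH.
The next term joins THHTHTHHTHHTHTHHTHTHH and THHTHTHHTHHTH.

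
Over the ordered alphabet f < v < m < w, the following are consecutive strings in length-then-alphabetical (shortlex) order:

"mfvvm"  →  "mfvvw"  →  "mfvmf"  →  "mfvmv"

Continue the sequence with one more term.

mfvmm

The successor of mfvmv increments the rightmost position that isn't already w and resets every position after it to f.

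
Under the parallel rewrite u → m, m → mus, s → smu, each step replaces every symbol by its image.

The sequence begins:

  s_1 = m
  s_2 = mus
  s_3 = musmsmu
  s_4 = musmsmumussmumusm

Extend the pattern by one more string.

Applying the rule to each of the 17 symbols of musmsmumussmumusm gives the pieces mus m smu mus smu mus m mus m smu smu mus m mus m smu mus, which concatenate to the answer.

musmsmumussmumusmmusmsmusmumusmmusmsmumus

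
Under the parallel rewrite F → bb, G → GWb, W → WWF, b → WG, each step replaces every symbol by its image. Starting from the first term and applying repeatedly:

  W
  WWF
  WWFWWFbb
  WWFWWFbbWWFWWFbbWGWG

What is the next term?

Applying the rule to each of the 20 symbols of WWFWWFbbWWFWWFbbWGWG gives the pieces WWF WWF bb WWF WWF bb WG WG WWF WWF bb WWF WWF bb WG WG WWF GWb WWF GWb, which concatenate to the answer.

WWFWWFbbWWFWWFbbWGWGWWFWWFbbWWFWWFbbWGWGWWFGWbWWFGWb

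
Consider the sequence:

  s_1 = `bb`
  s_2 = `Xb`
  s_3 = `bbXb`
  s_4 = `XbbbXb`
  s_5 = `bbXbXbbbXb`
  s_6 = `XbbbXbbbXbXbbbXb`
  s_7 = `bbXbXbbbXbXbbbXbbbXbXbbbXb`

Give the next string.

XbbbXbbbXbXbbbXbbbXbXbbbXbXbbbXbbbXbXbbbXb

Each term (from the third on) is the two preceding terms concatenated in order: term 3 = bb·Xb = bbXb.
So term 8 is XbbbXbbbXbXbbbXb·bbXbXbbbXbXbbbXbbbXbXbbbXb.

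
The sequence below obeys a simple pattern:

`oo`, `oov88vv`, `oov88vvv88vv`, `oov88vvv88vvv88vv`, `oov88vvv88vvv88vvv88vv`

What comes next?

Each term is the previous one with v88vv appended.
So the next term is oov88vvv88vvv88vvv88vv·v88vv.

oov88vvv88vvv88vvv88vvv88vv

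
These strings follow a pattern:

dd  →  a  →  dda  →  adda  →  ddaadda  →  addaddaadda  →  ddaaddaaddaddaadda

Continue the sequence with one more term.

From term 3 onward, concatenate the second-to-last term with the last: dd·a = dda, a·dda = adda, …
The next term joins addaddaadda and ddaaddaaddaddaadda.

addaddaaddaddaaddaaddaddaadda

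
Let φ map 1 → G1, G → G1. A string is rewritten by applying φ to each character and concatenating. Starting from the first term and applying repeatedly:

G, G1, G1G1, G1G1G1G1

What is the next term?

Expanding G1G1G1G1: G→G1, 1→G1, G→G1, 1→G1, G→G1, 1→G1, G→G1, 1→G1. Concatenated: G1 G1 G1 G1 G1 G1 G1 G1.

G1G1G1G1G1G1G1G1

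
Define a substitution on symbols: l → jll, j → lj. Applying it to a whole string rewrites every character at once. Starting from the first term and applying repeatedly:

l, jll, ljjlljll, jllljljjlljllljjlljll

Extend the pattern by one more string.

φ(jllljljjlljllljjlljll) expands symbol-by-symbol to lj jll jll jll lj jll lj lj jll jll lj jll jll jll lj lj jll jll lj jll jll; joining the 21 pieces gives the next term.

ljjlljlljllljjllljljjlljllljjlljlljllljljjlljllljjlljll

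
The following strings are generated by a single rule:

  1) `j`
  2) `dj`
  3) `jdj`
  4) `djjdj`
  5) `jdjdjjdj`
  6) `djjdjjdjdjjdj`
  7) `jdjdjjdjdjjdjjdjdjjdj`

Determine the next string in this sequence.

From term 3 onward, concatenate the second-to-last term with the last: j·dj = jdj, dj·jdj = djjdj, …
The next term joins djjdjjdjdjjdj and jdjdjjdjdjjdjjdjdjjdj.

djjdjjdjdjjdjjdjdjjdjdjjdjjdjdjjdj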